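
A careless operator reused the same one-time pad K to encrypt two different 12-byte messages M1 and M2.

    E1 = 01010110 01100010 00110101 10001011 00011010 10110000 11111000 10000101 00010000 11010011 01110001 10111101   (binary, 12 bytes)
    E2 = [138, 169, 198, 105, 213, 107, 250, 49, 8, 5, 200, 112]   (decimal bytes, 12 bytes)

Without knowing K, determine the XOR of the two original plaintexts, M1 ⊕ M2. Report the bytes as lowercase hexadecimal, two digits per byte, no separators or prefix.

dccbf3e2cfdb02b418d6b9cd

E1 ⊕ E2 = (M1 ⊕ K) ⊕ (M2 ⊕ K) = M1 ⊕ M2 — the shared key cancels under XOR.
56 xor 8a = dc
62 xor a9 = cb
35 xor c6 = f3
8b xor 69 = e2
1a xor d5 = cf
b0 xor 6b = db
f8 xor fa = 02
85 xor 31 = b4
10 xor 08 = 18
d3 xor 05 = d6
71 xor c8 = b9
bd xor 70 = cd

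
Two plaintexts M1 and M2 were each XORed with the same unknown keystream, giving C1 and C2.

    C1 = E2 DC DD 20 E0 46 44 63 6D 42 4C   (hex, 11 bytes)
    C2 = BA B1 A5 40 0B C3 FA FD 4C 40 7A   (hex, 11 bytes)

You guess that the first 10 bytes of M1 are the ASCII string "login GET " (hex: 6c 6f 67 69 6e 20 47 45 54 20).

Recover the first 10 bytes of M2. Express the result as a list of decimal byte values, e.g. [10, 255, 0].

[52, 2, 31, 9, 133, 165, 249, 219, 117, 34]

First, C1 ⊕ C2 = (M1 ⊕ K) ⊕ (M2 ⊕ K) = M1 ⊕ M2, so the key drops out. Then M2 = (M1 ⊕ M2) ⊕ M1 over the first 10 bytes.
byte 0: (e2 XOR ba) XOR 6c = 58 XOR 6c = 34
byte 1: (dc XOR b1) XOR 6f = 6d XOR 6f = 02
byte 2: (dd XOR a5) XOR 67 = 78 XOR 67 = 1f
byte 3: (20 XOR 40) XOR 69 = 60 XOR 69 = 09
byte 4: (e0 XOR 0b) XOR 6e = eb XOR 6e = 85
byte 5: (46 XOR c3) XOR 20 = 85 XOR 20 = a5
byte 6: (44 XOR fa) XOR 47 = be XOR 47 = f9
byte 7: (63 XOR fd) XOR 45 = 9e XOR 45 = db
byte 8: (6d XOR 4c) XOR 54 = 21 XOR 54 = 75
byte 9: (42 XOR 40) XOR 20 = 02 XOR 20 = 22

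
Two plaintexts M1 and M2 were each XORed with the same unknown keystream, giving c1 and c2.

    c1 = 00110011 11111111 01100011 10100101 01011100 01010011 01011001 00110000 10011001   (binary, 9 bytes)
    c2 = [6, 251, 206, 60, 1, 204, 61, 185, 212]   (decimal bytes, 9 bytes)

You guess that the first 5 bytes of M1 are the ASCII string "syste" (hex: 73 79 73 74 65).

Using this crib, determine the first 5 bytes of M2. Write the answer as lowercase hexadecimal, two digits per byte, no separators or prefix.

467ddeed38

First, c1 ⊕ c2 = (M1 ⊕ K) ⊕ (M2 ⊕ K) = M1 ⊕ M2, so the key drops out. Then M2 = (M1 ⊕ M2) ⊕ M1 over the first 5 bytes.
byte 0: (33 ^ 06) ^ 73 = 35 ^ 73 = 46
byte 1: (ff ^ fb) ^ 79 = 04 ^ 79 = 7d
byte 2: (63 ^ ce) ^ 73 = ad ^ 73 = de
byte 3: (a5 ^ 3c) ^ 74 = 99 ^ 74 = ed
byte 4: (5c ^ 01) ^ 65 = 5d ^ 65 = 38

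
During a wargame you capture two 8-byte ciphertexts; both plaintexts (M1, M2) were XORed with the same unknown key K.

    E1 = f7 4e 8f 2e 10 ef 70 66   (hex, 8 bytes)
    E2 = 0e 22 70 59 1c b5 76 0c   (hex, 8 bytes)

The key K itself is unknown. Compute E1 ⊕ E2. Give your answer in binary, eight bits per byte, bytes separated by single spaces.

E1 ⊕ E2 = (M1 ⊕ K) ⊕ (M2 ⊕ K) = M1 ⊕ M2 — the shared key cancels under XOR.
247 xor  14 = 249
 78 xor  34 = 108
143 xor 112 = 255
 46 xor  89 = 119
 16 xor  28 =  12
239 xor 181 =  90
112 xor 118 =   6
102 xor  12 = 106

11111001 01101100 11111111 01110111 00001100 01011010 00000110 01101010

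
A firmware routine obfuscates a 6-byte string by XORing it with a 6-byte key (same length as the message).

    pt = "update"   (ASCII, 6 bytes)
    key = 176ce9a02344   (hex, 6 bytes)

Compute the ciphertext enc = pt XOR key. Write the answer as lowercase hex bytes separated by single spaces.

byte 0: 75 XOR 17 = 62
byte 1: 70 XOR 6c = 1c
byte 2: 64 XOR e9 = 8d
byte 3: 61 XOR a0 = c1
byte 4: 74 XOR 23 = 57
byte 5: 65 XOR 44 = 21

62 1c 8d c1 57 21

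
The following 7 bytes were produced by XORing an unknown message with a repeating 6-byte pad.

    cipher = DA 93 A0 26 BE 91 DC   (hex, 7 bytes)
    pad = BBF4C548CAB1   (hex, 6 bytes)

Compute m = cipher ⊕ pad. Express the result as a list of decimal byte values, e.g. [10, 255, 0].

[97, 103, 101, 110, 116, 32, 103]

The 6-byte key repeats, so the effective keystream is bb f4 c5 48 ca b1 bb.
byte 0: 218 ^ 187 =  97
byte 1: 147 ^ 244 = 103
byte 2: 160 ^ 197 = 101
byte 3:  38 ^  72 = 110
byte 4: 190 ^ 202 = 116
byte 5: 145 ^ 177 =  32
byte 6: 220 ^ 187 = 103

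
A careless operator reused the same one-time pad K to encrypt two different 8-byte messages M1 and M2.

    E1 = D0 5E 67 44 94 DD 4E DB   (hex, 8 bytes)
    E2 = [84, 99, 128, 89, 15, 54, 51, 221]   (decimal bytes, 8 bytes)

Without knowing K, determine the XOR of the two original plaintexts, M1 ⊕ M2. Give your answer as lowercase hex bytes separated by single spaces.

84 3d e7 1d 9b eb 7d 06

E1 ⊕ E2 = (M1 ⊕ K) ⊕ (M2 ⊕ K) = M1 ⊕ M2 — the shared key cancels under XOR.
d0 ^ 54 = 84
5e ^ 63 = 3d
67 ^ 80 = e7
44 ^ 59 = 1d
94 ^ 0f = 9b
dd ^ 36 = eb
4e ^ 33 = 7d
db ^ dd = 06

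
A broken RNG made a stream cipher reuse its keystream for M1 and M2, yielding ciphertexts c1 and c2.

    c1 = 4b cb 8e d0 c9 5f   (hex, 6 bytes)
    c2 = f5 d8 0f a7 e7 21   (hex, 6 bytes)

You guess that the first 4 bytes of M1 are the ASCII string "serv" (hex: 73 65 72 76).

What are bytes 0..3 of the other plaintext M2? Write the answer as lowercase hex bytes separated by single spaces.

cd 76 f3 01

First, c1 ⊕ c2 = (M1 ⊕ K) ⊕ (M2 ⊕ K) = M1 ⊕ M2, so the key drops out. Then M2 = (M1 ⊕ M2) ⊕ M1 over the first 4 bytes.
byte 0: (4b xor f5) xor 73 = be xor 73 = cd
byte 1: (cb xor d8) xor 65 = 13 xor 65 = 76
byte 2: (8e xor 0f) xor 72 = 81 xor 72 = f3
byte 3: (d0 xor a7) xor 76 = 77 xor 76 = 01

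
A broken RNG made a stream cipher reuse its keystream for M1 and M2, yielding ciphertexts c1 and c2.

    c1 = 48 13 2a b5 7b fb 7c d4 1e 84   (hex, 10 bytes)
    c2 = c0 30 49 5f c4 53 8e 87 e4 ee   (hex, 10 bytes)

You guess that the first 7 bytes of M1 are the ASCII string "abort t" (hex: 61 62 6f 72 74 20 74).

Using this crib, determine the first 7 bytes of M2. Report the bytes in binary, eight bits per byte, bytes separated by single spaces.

First, c1 ⊕ c2 = (M1 ⊕ K) ⊕ (M2 ⊕ K) = M1 ⊕ M2, so the key drops out. Then M2 = (M1 ⊕ M2) ⊕ M1 over the first 7 bytes.
byte 0: (48 xor c0) xor 61 = 88 xor 61 = e9
byte 1: (13 xor 30) xor 62 = 23 xor 62 = 41
byte 2: (2a xor 49) xor 6f = 63 xor 6f = 0c
byte 3: (b5 xor 5f) xor 72 = ea xor 72 = 98
byte 4: (7b xor c4) xor 74 = bf xor 74 = cb
byte 5: (fb xor 53) xor 20 = a8 xor 20 = 88
byte 6: (7c xor 8e) xor 74 = f2 xor 74 = 86

11101001 01000001 00001100 10011000 11001011 10001000 10000110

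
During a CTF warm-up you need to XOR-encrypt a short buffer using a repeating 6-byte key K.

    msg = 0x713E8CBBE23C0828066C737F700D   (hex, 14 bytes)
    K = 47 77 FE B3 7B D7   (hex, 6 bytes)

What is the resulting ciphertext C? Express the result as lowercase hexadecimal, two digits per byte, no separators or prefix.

3649720899eb4f5ff8df08a8377a

The 6-byte key repeats, so the effective keystream is 47 77 fe b3 7b d7 47 77 fe b3 7b d7 47 77.
byte 0: 71 ⊕ 47 = 36
byte 1: 3e ⊕ 77 = 49
byte 2: 8c ⊕ fe = 72
byte 3: bb ⊕ b3 = 08
byte 4: e2 ⊕ 7b = 99
byte 5: 3c ⊕ d7 = eb
byte 6: 08 ⊕ 47 = 4f
byte 7: 28 ⊕ 77 = 5f
byte 8: 06 ⊕ fe = f8
byte 9: 6c ⊕ b3 = df
byte 10: 73 ⊕ 7b = 08
byte 11: 7f ⊕ d7 = a8
byte 12: 70 ⊕ 47 = 37
byte 13: 0d ⊕ 77 = 7a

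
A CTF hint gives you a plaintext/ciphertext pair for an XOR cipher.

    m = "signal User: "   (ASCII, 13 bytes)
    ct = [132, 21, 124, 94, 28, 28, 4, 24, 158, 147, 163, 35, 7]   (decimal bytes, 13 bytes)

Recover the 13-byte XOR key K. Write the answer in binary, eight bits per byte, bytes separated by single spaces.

11110111 01111100 00011011 00110000 01111101 01110000 00100100 01001101 11101101 11110110 11010001 00011001 00100111

Since ct = m ⊕ K, XORing both sides with m gives K = m ⊕ ct.
byte 0: 115 XOR 132 = 247
byte 1: 105 XOR  21 = 124
byte 2: 103 XOR 124 =  27
byte 3: 110 XOR  94 =  48
byte 4:  97 XOR  28 = 125
byte 5: 108 XOR  28 = 112
byte 6:  32 XOR   4 =  36
byte 7:  85 XOR  24 =  77
byte 8: 115 XOR 158 = 237
byte 9: 101 XOR 147 = 246
byte 10: 114 XOR 163 = 209
byte 11:  58 XOR  35 =  25
byte 12:  32 XOR   7 =  39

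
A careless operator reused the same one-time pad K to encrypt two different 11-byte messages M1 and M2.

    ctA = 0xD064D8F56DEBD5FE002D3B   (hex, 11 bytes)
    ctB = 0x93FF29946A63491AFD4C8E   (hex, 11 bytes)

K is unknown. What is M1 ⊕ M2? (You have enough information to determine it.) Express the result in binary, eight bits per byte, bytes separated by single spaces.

ctA ⊕ ctB = (M1 ⊕ K) ⊕ (M2 ⊕ K) = M1 ⊕ M2 — the shared key cancels under XOR.
byte 0: 11010000 ⊕ 10010011 = 01000011
byte 1: 01100100 ⊕ 11111111 = 10011011
byte 2: 11011000 ⊕ 00101001 = 11110001
byte 3: 11110101 ⊕ 10010100 = 01100001
byte 4: 01101101 ⊕ 01101010 = 00000111
byte 5: 11101011 ⊕ 01100011 = 10001000
byte 6: 11010101 ⊕ 01001001 = 10011100
byte 7: 11111110 ⊕ 00011010 = 11100100
byte 8: 00000000 ⊕ 11111101 = 11111101
byte 9: 00101101 ⊕ 01001100 = 01100001
byte 10: 00111011 ⊕ 10001110 = 10110101

01000011 10011011 11110001 01100001 00000111 10001000 10011100 11100100 11111101 01100001 10110101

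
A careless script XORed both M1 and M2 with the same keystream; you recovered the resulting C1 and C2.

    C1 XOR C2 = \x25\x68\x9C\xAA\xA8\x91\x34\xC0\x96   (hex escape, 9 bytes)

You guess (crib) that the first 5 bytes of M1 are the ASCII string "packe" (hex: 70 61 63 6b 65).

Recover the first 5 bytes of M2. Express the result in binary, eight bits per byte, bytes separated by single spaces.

Since C1 ⊕ C2 = M1 ⊕ M2, XORing with the guessed M1 bytes yields the corresponding M2 bytes: M2 = (C1 ⊕ C2) ⊕ M1.
00100101 XOR 01110000 = 01010101
01101000 XOR 01100001 = 00001001
10011100 XOR 01100011 = 11111111
10101010 XOR 01101011 = 11000001
10101000 XOR 01100101 = 11001101

01010101 00001001 11111111 11000001 11001101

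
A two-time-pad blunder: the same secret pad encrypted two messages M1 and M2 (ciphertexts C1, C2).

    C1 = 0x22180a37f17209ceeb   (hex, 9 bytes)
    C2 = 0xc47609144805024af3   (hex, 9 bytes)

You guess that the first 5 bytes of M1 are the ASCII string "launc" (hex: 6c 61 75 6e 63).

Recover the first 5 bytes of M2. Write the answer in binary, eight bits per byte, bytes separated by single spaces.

First, C1 ⊕ C2 = (M1 ⊕ K) ⊕ (M2 ⊕ K) = M1 ⊕ M2, so the key drops out. Then M2 = (M1 ⊕ M2) ⊕ M1 over the first 5 bytes.
byte 0: (22 XOR c4) XOR 6c = e6 XOR 6c = 8a
byte 1: (18 XOR 76) XOR 61 = 6e XOR 61 = 0f
byte 2: (0a XOR 09) XOR 75 = 03 XOR 75 = 76
byte 3: (37 XOR 14) XOR 6e = 23 XOR 6e = 4d
byte 4: (f1 XOR 48) XOR 63 = b9 XOR 63 = da

10001010 00001111 01110110 01001101 11011010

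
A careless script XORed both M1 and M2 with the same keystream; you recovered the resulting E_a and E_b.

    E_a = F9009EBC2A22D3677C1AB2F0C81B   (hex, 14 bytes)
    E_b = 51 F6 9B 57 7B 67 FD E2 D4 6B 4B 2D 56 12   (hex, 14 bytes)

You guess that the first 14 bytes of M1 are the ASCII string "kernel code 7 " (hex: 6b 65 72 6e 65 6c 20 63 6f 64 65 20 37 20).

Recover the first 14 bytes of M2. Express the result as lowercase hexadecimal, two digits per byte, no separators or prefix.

c393778534290ee6c7159cfda929

First, E_a ⊕ E_b = (M1 ⊕ K) ⊕ (M2 ⊕ K) = M1 ⊕ M2, so the key drops out. Then M2 = (M1 ⊕ M2) ⊕ M1 over the first 14 bytes.
byte 0: (f9 ^ 51) ^ 6b = a8 ^ 6b = c3
byte 1: (00 ^ f6) ^ 65 = f6 ^ 65 = 93
byte 2: (9e ^ 9b) ^ 72 = 05 ^ 72 = 77
byte 3: (bc ^ 57) ^ 6e = eb ^ 6e = 85
byte 4: (2a ^ 7b) ^ 65 = 51 ^ 65 = 34
byte 5: (22 ^ 67) ^ 6c = 45 ^ 6c = 29
byte 6: (d3 ^ fd) ^ 20 = 2e ^ 20 = 0e
byte 7: (67 ^ e2) ^ 63 = 85 ^ 63 = e6
byte 8: (7c ^ d4) ^ 6f = a8 ^ 6f = c7
byte 9: (1a ^ 6b) ^ 64 = 71 ^ 64 = 15
byte 10: (b2 ^ 4b) ^ 65 = f9 ^ 65 = 9c
byte 11: (f0 ^ 2d) ^ 20 = dd ^ 20 = fd
byte 12: (c8 ^ 56) ^ 37 = 9e ^ 37 = a9
byte 13: (1b ^ 12) ^ 20 = 09 ^ 20 = 29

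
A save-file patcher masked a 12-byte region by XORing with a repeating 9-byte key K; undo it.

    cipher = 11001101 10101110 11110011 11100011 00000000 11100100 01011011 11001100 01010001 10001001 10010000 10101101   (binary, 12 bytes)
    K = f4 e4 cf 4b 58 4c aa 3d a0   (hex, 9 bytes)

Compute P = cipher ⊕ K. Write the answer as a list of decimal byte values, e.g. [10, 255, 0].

The 9-byte key repeats, so the effective keystream is f4 e4 cf 4b 58 4c aa 3d a0 f4 e4 cf.
byte 0: cd ^ f4 = 39
byte 1: ae ^ e4 = 4a
byte 2: f3 ^ cf = 3c
byte 3: e3 ^ 4b = a8
byte 4: 00 ^ 58 = 58
byte 5: e4 ^ 4c = a8
byte 6: 5b ^ aa = f1
byte 7: cc ^ 3d = f1
byte 8: 51 ^ a0 = f1
byte 9: 89 ^ f4 = 7d
byte 10: 90 ^ e4 = 74
byte 11: ad ^ cf = 62

[57, 74, 60, 168, 88, 168, 241, 241, 241, 125, 116, 98]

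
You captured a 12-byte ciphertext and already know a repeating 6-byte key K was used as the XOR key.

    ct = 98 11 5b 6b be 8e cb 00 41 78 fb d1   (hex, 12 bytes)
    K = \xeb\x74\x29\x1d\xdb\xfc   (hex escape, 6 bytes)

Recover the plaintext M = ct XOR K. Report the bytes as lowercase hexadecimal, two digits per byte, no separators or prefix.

73657276657220746865202d

The 6-byte key repeats, so the effective keystream is eb 74 29 1d db fc eb 74 29 1d db fc.
byte 0: 152 XOR 235 = 115
byte 1:  17 XOR 116 = 101
byte 2:  91 XOR  41 = 114
byte 3: 107 XOR  29 = 118
byte 4: 190 XOR 219 = 101
byte 5: 142 XOR 252 = 114
byte 6: 203 XOR 235 =  32
byte 7:   0 XOR 116 = 116
byte 8:  65 XOR  41 = 104
byte 9: 120 XOR  29 = 101
byte 10: 251 XOR 219 =  32
byte 11: 209 XOR 252 =  45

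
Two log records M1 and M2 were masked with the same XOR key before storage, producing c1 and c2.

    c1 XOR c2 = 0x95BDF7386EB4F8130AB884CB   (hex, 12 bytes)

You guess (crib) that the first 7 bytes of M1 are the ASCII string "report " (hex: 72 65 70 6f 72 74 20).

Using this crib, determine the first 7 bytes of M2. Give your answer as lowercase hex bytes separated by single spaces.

Since c1 ⊕ c2 = M1 ⊕ M2, XORing with the guessed M1 bytes yields the corresponding M2 bytes: M2 = (c1 ⊕ c2) ⊕ M1.
10010101 ⊕ 01110010 = 11100111
10111101 ⊕ 01100101 = 11011000
11110111 ⊕ 01110000 = 10000111
00111000 ⊕ 01101111 = 01010111
01101110 ⊕ 01110010 = 00011100
10110100 ⊕ 01110100 = 11000000
11111000 ⊕ 00100000 = 11011000

e7 d8 87 57 1c c0 d8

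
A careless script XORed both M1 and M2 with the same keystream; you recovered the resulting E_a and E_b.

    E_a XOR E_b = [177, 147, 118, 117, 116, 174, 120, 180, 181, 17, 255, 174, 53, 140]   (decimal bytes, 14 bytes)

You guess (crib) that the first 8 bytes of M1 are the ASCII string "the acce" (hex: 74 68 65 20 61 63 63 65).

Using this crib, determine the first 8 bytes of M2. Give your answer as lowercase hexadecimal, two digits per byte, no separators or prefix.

Since E_a ⊕ E_b = M1 ⊕ M2, XORing with the guessed M1 bytes yields the corresponding M2 bytes: M2 = (E_a ⊕ E_b) ⊕ M1.
byte 0: 10110001 XOR 01110100 = 11000101
byte 1: 10010011 XOR 01101000 = 11111011
byte 2: 01110110 XOR 01100101 = 00010011
byte 3: 01110101 XOR 00100000 = 01010101
byte 4: 01110100 XOR 01100001 = 00010101
byte 5: 10101110 XOR 01100011 = 11001101
byte 6: 01111000 XOR 01100011 = 00011011
byte 7: 10110100 XOR 01100101 = 11010001

c5fb135515cd1bd1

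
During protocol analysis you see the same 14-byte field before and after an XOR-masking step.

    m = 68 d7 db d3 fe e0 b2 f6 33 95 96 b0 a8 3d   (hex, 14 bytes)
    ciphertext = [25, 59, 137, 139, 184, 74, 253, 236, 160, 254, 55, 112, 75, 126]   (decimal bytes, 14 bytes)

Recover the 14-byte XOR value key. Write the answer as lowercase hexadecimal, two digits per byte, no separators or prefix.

71ec525846aa4f1a936ba1c0e343

Since ciphertext = m ⊕ key, XORing both sides with m gives key = m ⊕ ciphertext.
68 ⊕ 19 = 71
d7 ⊕ 3b = ec
db ⊕ 89 = 52
d3 ⊕ 8b = 58
fe ⊕ b8 = 46
e0 ⊕ 4a = aa
b2 ⊕ fd = 4f
f6 ⊕ ec = 1a
33 ⊕ a0 = 93
95 ⊕ fe = 6b
96 ⊕ 37 = a1
b0 ⊕ 70 = c0
a8 ⊕ 4b = e3
3d ⊕ 7e = 43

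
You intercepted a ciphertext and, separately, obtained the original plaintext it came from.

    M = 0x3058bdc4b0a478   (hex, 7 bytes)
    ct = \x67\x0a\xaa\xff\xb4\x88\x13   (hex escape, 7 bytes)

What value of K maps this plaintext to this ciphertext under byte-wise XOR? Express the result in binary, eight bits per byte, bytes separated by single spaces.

01010111 01010010 00010111 00111011 00000100 00101100 01101011

Since ct = M ⊕ K, XORing both sides with M gives K = M ⊕ ct.
 48 ^ 103 =  87
 88 ^  10 =  82
189 ^ 170 =  23
196 ^ 255 =  59
176 ^ 180 =   4
164 ^ 136 =  44
120 ^  19 = 107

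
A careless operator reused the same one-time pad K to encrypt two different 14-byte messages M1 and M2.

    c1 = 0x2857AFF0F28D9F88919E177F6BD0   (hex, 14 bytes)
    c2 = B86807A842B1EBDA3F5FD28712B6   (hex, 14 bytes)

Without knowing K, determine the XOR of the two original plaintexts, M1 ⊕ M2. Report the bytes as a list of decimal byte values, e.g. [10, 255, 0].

[144, 63, 168, 88, 176, 60, 116, 82, 174, 193, 197, 248, 121, 102]

c1 ⊕ c2 = (M1 ⊕ K) ⊕ (M2 ⊕ K) = M1 ⊕ M2 — the shared key cancels under XOR.
28 ^ b8 = 90
57 ^ 68 = 3f
af ^ 07 = a8
f0 ^ a8 = 58
f2 ^ 42 = b0
8d ^ b1 = 3c
9f ^ eb = 74
88 ^ da = 52
91 ^ 3f = ae
9e ^ 5f = c1
17 ^ d2 = c5
7f ^ 87 = f8
6b ^ 12 = 79
d0 ^ b6 = 66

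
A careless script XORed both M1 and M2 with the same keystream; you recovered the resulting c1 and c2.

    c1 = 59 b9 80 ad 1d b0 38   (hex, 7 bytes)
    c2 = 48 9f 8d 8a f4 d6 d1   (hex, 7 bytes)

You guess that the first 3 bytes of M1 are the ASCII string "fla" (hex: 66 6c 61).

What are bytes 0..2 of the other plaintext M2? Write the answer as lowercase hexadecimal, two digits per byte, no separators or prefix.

774a6c

First, c1 ⊕ c2 = (M1 ⊕ K) ⊕ (M2 ⊕ K) = M1 ⊕ M2, so the key drops out. Then M2 = (M1 ⊕ M2) ⊕ M1 over the first 3 bytes.
byte 0: (59 xor 48) xor 66 = 11 xor 66 = 77
byte 1: (b9 xor 9f) xor 6c = 26 xor 6c = 4a
byte 2: (80 xor 8d) xor 61 = 0d xor 61 = 6c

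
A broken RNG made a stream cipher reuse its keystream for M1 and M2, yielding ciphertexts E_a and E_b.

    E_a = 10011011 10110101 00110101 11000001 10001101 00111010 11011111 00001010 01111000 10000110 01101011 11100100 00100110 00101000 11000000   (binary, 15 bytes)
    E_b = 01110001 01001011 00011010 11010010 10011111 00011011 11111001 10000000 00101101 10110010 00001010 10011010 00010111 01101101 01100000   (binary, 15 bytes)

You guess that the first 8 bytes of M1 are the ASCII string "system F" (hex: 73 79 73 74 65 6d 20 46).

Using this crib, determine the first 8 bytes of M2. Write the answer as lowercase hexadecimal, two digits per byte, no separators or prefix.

First, E_a ⊕ E_b = (M1 ⊕ K) ⊕ (M2 ⊕ K) = M1 ⊕ M2, so the key drops out. Then M2 = (M1 ⊕ M2) ⊕ M1 over the first 8 bytes.
byte 0: (9b xor 71) xor 73 = ea xor 73 = 99
byte 1: (b5 xor 4b) xor 79 = fe xor 79 = 87
byte 2: (35 xor 1a) xor 73 = 2f xor 73 = 5c
byte 3: (c1 xor d2) xor 74 = 13 xor 74 = 67
byte 4: (8d xor 9f) xor 65 = 12 xor 65 = 77
byte 5: (3a xor 1b) xor 6d = 21 xor 6d = 4c
byte 6: (df xor f9) xor 20 = 26 xor 20 = 06
byte 7: (0a xor 80) xor 46 = 8a xor 46 = cc

99875c67774c06cc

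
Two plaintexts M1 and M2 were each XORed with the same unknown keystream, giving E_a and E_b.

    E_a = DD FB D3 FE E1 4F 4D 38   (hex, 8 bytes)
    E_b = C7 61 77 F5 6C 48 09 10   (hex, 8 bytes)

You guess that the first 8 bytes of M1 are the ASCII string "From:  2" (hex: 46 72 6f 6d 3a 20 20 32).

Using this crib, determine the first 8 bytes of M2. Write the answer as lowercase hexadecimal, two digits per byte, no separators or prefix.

5ce8cb66b727641a

First, E_a ⊕ E_b = (M1 ⊕ K) ⊕ (M2 ⊕ K) = M1 ⊕ M2, so the key drops out. Then M2 = (M1 ⊕ M2) ⊕ M1 over the first 8 bytes.
byte 0: (dd ⊕ c7) ⊕ 46 = 1a ⊕ 46 = 5c
byte 1: (fb ⊕ 61) ⊕ 72 = 9a ⊕ 72 = e8
byte 2: (d3 ⊕ 77) ⊕ 6f = a4 ⊕ 6f = cb
byte 3: (fe ⊕ f5) ⊕ 6d = 0b ⊕ 6d = 66
byte 4: (e1 ⊕ 6c) ⊕ 3a = 8d ⊕ 3a = b7
byte 5: (4f ⊕ 48) ⊕ 20 = 07 ⊕ 20 = 27
byte 6: (4d ⊕ 09) ⊕ 20 = 44 ⊕ 20 = 64
byte 7: (38 ⊕ 10) ⊕ 32 = 28 ⊕ 32 = 1a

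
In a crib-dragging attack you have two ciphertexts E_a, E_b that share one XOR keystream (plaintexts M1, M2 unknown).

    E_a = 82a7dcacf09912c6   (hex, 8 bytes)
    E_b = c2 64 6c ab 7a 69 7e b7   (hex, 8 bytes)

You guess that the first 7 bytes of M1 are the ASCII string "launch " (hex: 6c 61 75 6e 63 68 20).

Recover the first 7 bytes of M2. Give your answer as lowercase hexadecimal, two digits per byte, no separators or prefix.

2ca2c569e9984c

First, E_a ⊕ E_b = (M1 ⊕ K) ⊕ (M2 ⊕ K) = M1 ⊕ M2, so the key drops out. Then M2 = (M1 ⊕ M2) ⊕ M1 over the first 7 bytes.
byte 0: (82 XOR c2) XOR 6c = 40 XOR 6c = 2c
byte 1: (a7 XOR 64) XOR 61 = c3 XOR 61 = a2
byte 2: (dc XOR 6c) XOR 75 = b0 XOR 75 = c5
byte 3: (ac XOR ab) XOR 6e = 07 XOR 6e = 69
byte 4: (f0 XOR 7a) XOR 63 = 8a XOR 63 = e9
byte 5: (99 XOR 69) XOR 68 = f0 XOR 68 = 98
byte 6: (12 XOR 7e) XOR 20 = 6c XOR 20 = 4c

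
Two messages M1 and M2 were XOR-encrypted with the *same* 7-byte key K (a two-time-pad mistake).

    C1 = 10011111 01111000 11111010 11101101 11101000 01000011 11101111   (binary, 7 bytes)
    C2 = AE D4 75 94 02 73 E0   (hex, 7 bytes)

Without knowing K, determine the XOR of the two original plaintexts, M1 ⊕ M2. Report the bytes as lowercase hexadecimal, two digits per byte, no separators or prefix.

C1 ⊕ C2 = (M1 ⊕ K) ⊕ (M2 ⊕ K) = M1 ⊕ M2 — the shared key cancels under XOR.
9f XOR ae = 31
78 XOR d4 = ac
fa XOR 75 = 8f
ed XOR 94 = 79
e8 XOR 02 = ea
43 XOR 73 = 30
ef XOR e0 = 0f

31ac8f79ea300f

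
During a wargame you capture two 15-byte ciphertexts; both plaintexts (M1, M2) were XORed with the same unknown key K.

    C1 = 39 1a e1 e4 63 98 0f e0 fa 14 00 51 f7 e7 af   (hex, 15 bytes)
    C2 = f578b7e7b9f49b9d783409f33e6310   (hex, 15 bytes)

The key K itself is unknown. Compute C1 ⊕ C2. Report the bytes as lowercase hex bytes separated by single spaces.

C1 ⊕ C2 = (M1 ⊕ K) ⊕ (M2 ⊕ K) = M1 ⊕ M2 — the shared key cancels under XOR.
00111001 ⊕ 11110101 = 11001100
00011010 ⊕ 01111000 = 01100010
11100001 ⊕ 10110111 = 01010110
11100100 ⊕ 11100111 = 00000011
01100011 ⊕ 10111001 = 11011010
10011000 ⊕ 11110100 = 01101100
00001111 ⊕ 10011011 = 10010100
11100000 ⊕ 10011101 = 01111101
11111010 ⊕ 01111000 = 10000010
00010100 ⊕ 00110100 = 00100000
00000000 ⊕ 00001001 = 00001001
01010001 ⊕ 11110011 = 10100010
11110111 ⊕ 00111110 = 11001001
11100111 ⊕ 01100011 = 10000100
10101111 ⊕ 00010000 = 10111111

cc 62 56 03 da 6c 94 7d 82 20 09 a2 c9 84 bf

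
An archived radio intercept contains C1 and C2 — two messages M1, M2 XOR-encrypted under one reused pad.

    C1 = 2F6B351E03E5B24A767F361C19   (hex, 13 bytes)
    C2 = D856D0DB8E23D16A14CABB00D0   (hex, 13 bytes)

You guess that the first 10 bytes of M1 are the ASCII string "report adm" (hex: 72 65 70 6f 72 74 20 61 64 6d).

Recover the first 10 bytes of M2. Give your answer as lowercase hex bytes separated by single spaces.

First, C1 ⊕ C2 = (M1 ⊕ K) ⊕ (M2 ⊕ K) = M1 ⊕ M2, so the key drops out. Then M2 = (M1 ⊕ M2) ⊕ M1 over the first 10 bytes.
byte 0: (2f XOR d8) XOR 72 = f7 XOR 72 = 85
byte 1: (6b XOR 56) XOR 65 = 3d XOR 65 = 58
byte 2: (35 XOR d0) XOR 70 = e5 XOR 70 = 95
byte 3: (1e XOR db) XOR 6f = c5 XOR 6f = aa
byte 4: (03 XOR 8e) XOR 72 = 8d XOR 72 = ff
byte 5: (e5 XOR 23) XOR 74 = c6 XOR 74 = b2
byte 6: (b2 XOR d1) XOR 20 = 63 XOR 20 = 43
byte 7: (4a XOR 6a) XOR 61 = 20 XOR 61 = 41
byte 8: (76 XOR 14) XOR 64 = 62 XOR 64 = 06
byte 9: (7f XOR ca) XOR 6d = b5 XOR 6d = d8

85 58 95 aa ff b2 43 41 06 d8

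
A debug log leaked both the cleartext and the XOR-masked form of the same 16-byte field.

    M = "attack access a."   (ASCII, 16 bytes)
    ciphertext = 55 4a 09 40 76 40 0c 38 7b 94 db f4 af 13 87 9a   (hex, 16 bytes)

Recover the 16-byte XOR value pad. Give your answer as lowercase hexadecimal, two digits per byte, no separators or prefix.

343e7d21152b2c5918f7be87dc33e6b4

Since ciphertext = M ⊕ pad, XORing both sides with M gives pad = M ⊕ ciphertext.
byte 0: 61 ⊕ 55 = 34
byte 1: 74 ⊕ 4a = 3e
byte 2: 74 ⊕ 09 = 7d
byte 3: 61 ⊕ 40 = 21
byte 4: 63 ⊕ 76 = 15
byte 5: 6b ⊕ 40 = 2b
byte 6: 20 ⊕ 0c = 2c
byte 7: 61 ⊕ 38 = 59
byte 8: 63 ⊕ 7b = 18
byte 9: 63 ⊕ 94 = f7
byte 10: 65 ⊕ db = be
byte 11: 73 ⊕ f4 = 87
byte 12: 73 ⊕ af = dc
byte 13: 20 ⊕ 13 = 33
byte 14: 61 ⊕ 87 = e6
byte 15: 2e ⊕ 9a = b4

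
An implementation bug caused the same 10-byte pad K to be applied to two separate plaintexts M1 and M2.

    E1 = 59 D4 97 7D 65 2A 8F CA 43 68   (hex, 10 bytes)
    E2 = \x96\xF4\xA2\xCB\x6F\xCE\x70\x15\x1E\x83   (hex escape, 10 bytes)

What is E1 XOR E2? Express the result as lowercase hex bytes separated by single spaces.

cf 20 35 b6 0a e4 ff df 5d eb

E1 ⊕ E2 = (M1 ⊕ K) ⊕ (M2 ⊕ K) = M1 ⊕ M2 — the shared key cancels under XOR.
 89 xor 150 = 207
212 xor 244 =  32
151 xor 162 =  53
125 xor 203 = 182
101 xor 111 =  10
 42 xor 206 = 228
143 xor 112 = 255
202 xor  21 = 223
 67 xor  30 =  93
104 xor 131 = 235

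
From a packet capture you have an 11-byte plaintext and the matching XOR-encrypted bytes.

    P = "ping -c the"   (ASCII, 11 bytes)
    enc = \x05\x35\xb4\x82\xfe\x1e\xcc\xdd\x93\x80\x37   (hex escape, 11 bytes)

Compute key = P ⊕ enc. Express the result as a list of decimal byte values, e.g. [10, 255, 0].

[117, 92, 218, 229, 222, 51, 175, 253, 231, 232, 82]

Since enc = P ⊕ key, XORing both sides with P gives key = P ⊕ enc.
70 ⊕ 05 = 75
69 ⊕ 35 = 5c
6e ⊕ b4 = da
67 ⊕ 82 = e5
20 ⊕ fe = de
2d ⊕ 1e = 33
63 ⊕ cc = af
20 ⊕ dd = fd
74 ⊕ 93 = e7
68 ⊕ 80 = e8
65 ⊕ 37 = 52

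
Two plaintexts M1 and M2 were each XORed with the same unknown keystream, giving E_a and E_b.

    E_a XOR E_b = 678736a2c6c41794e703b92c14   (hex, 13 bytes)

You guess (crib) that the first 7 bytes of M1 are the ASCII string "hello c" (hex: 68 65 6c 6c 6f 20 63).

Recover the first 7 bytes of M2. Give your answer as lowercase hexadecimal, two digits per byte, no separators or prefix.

Since E_a ⊕ E_b = M1 ⊕ M2, XORing with the guessed M1 bytes yields the corresponding M2 bytes: M2 = (E_a ⊕ E_b) ⊕ M1.
byte 0: 67 XOR 68 = 0f
byte 1: 87 XOR 65 = e2
byte 2: 36 XOR 6c = 5a
byte 3: a2 XOR 6c = ce
byte 4: c6 XOR 6f = a9
byte 5: c4 XOR 20 = e4
byte 6: 17 XOR 63 = 74

0fe25acea9e474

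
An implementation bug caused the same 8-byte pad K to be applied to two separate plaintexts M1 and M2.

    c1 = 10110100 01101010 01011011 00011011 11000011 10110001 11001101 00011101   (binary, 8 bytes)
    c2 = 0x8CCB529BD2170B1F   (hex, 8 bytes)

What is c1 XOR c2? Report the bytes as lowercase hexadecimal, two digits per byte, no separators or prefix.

c1 ⊕ c2 = (M1 ⊕ K) ⊕ (M2 ⊕ K) = M1 ⊕ M2 — the shared key cancels under XOR.
byte 0: b4 ⊕ 8c = 38
byte 1: 6a ⊕ cb = a1
byte 2: 5b ⊕ 52 = 09
byte 3: 1b ⊕ 9b = 80
byte 4: c3 ⊕ d2 = 11
byte 5: b1 ⊕ 17 = a6
byte 6: cd ⊕ 0b = c6
byte 7: 1d ⊕ 1f = 02

38a1098011a6c602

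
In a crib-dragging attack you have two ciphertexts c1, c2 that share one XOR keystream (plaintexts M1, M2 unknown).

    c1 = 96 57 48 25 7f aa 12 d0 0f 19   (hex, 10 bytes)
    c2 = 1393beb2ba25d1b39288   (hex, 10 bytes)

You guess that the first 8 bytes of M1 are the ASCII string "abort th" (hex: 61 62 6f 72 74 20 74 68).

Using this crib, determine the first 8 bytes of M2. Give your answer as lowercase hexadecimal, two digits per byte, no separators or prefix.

e4a699e5b1afb70b

First, c1 ⊕ c2 = (M1 ⊕ K) ⊕ (M2 ⊕ K) = M1 ⊕ M2, so the key drops out. Then M2 = (M1 ⊕ M2) ⊕ M1 over the first 8 bytes.
byte 0: (96 XOR 13) XOR 61 = 85 XOR 61 = e4
byte 1: (57 XOR 93) XOR 62 = c4 XOR 62 = a6
byte 2: (48 XOR be) XOR 6f = f6 XOR 6f = 99
byte 3: (25 XOR b2) XOR 72 = 97 XOR 72 = e5
byte 4: (7f XOR ba) XOR 74 = c5 XOR 74 = b1
byte 5: (aa XOR 25) XOR 20 = 8f XOR 20 = af
byte 6: (12 XOR d1) XOR 74 = c3 XOR 74 = b7
byte 7: (d0 XOR b3) XOR 68 = 63 XOR 68 = 0b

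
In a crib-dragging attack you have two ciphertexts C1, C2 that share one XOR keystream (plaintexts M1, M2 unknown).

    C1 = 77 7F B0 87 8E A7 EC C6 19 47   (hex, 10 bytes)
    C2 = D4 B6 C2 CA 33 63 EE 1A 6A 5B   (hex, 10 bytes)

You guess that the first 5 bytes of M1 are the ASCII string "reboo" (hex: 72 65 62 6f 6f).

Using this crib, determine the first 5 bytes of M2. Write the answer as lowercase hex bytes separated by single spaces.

First, C1 ⊕ C2 = (M1 ⊕ K) ⊕ (M2 ⊕ K) = M1 ⊕ M2, so the key drops out. Then M2 = (M1 ⊕ M2) ⊕ M1 over the first 5 bytes.
byte 0: (77 ⊕ d4) ⊕ 72 = a3 ⊕ 72 = d1
byte 1: (7f ⊕ b6) ⊕ 65 = c9 ⊕ 65 = ac
byte 2: (b0 ⊕ c2) ⊕ 62 = 72 ⊕ 62 = 10
byte 3: (87 ⊕ ca) ⊕ 6f = 4d ⊕ 6f = 22
byte 4: (8e ⊕ 33) ⊕ 6f = bd ⊕ 6f = d2

d1 ac 10 22 d2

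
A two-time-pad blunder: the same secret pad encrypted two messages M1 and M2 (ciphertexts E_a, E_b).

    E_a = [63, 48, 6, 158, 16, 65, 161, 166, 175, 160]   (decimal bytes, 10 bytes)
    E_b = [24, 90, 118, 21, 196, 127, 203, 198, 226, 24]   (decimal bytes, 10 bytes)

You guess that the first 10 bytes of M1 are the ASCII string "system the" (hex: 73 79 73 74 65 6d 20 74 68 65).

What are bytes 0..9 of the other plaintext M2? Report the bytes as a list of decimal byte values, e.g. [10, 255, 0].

[84, 19, 3, 255, 177, 83, 74, 20, 37, 221]

First, E_a ⊕ E_b = (M1 ⊕ K) ⊕ (M2 ⊕ K) = M1 ⊕ M2, so the key drops out. Then M2 = (M1 ⊕ M2) ⊕ M1 over the first 10 bytes.
byte 0: (3f xor 18) xor 73 = 27 xor 73 = 54
byte 1: (30 xor 5a) xor 79 = 6a xor 79 = 13
byte 2: (06 xor 76) xor 73 = 70 xor 73 = 03
byte 3: (9e xor 15) xor 74 = 8b xor 74 = ff
byte 4: (10 xor c4) xor 65 = d4 xor 65 = b1
byte 5: (41 xor 7f) xor 6d = 3e xor 6d = 53
byte 6: (a1 xor cb) xor 20 = 6a xor 20 = 4a
byte 7: (a6 xor c6) xor 74 = 60 xor 74 = 14
byte 8: (af xor e2) xor 68 = 4d xor 68 = 25
byte 9: (a0 xor 18) xor 65 = b8 xor 65 = dd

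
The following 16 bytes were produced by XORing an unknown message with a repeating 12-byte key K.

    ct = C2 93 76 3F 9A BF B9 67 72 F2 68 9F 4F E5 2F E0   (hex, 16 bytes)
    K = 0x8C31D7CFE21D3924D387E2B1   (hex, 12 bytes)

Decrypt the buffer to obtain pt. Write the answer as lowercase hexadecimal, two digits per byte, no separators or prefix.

The 12-byte key repeats, so the effective keystream is 8c 31 d7 cf e2 1d 39 24 d3 87 e2 b1 8c 31 d7 cf.
byte 0: 11000010 XOR 10001100 = 01001110
byte 1: 10010011 XOR 00110001 = 10100010
byte 2: 01110110 XOR 11010111 = 10100001
byte 3: 00111111 XOR 11001111 = 11110000
byte 4: 10011010 XOR 11100010 = 01111000
byte 5: 10111111 XOR 00011101 = 10100010
byte 6: 10111001 XOR 00111001 = 10000000
byte 7: 01100111 XOR 00100100 = 01000011
byte 8: 01110010 XOR 11010011 = 10100001
byte 9: 11110010 XOR 10000111 = 01110101
byte 10: 01101000 XOR 11100010 = 10001010
byte 11: 10011111 XOR 10110001 = 00101110
byte 12: 01001111 XOR 10001100 = 11000011
byte 13: 11100101 XOR 00110001 = 11010100
byte 14: 00101111 XOR 11010111 = 11111000
byte 15: 11100000 XOR 11001111 = 00101111

4ea2a1f078a28043a1758a2ec3d4f82f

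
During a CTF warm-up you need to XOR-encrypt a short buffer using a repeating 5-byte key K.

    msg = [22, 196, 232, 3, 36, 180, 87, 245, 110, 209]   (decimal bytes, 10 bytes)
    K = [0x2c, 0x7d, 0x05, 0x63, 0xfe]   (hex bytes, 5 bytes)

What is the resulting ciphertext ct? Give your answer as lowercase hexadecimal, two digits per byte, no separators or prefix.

3ab9ed60da982af00d2f

The 5-byte key repeats, so the effective keystream is 2c 7d 05 63 fe 2c 7d 05 63 fe.
byte 0: 16 ⊕ 2c = 3a
byte 1: c4 ⊕ 7d = b9
byte 2: e8 ⊕ 05 = ed
byte 3: 03 ⊕ 63 = 60
byte 4: 24 ⊕ fe = da
byte 5: b4 ⊕ 2c = 98
byte 6: 57 ⊕ 7d = 2a
byte 7: f5 ⊕ 05 = f0
byte 8: 6e ⊕ 63 = 0d
byte 9: d1 ⊕ fe = 2f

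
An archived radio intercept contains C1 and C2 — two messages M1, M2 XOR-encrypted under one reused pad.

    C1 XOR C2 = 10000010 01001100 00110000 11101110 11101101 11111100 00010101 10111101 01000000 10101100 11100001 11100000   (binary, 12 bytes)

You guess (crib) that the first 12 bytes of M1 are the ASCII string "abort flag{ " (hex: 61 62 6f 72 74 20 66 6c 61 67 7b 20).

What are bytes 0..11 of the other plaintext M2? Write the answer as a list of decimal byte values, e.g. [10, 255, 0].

[227, 46, 95, 156, 153, 220, 115, 209, 33, 203, 154, 192]

Since C1 ⊕ C2 = M1 ⊕ M2, XORing with the guessed M1 bytes yields the corresponding M2 bytes: M2 = (C1 ⊕ C2) ⊕ M1.
82 XOR 61 = e3
4c XOR 62 = 2e
30 XOR 6f = 5f
ee XOR 72 = 9c
ed XOR 74 = 99
fc XOR 20 = dc
15 XOR 66 = 73
bd XOR 6c = d1
40 XOR 61 = 21
ac XOR 67 = cb
e1 XOR 7b = 9a
e0 XOR 20 = c0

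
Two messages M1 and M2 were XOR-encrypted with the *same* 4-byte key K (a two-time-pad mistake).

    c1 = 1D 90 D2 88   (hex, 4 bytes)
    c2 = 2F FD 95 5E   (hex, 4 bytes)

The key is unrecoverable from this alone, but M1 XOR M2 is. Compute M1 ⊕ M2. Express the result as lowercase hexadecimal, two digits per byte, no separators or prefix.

c1 ⊕ c2 = (M1 ⊕ K) ⊕ (M2 ⊕ K) = M1 ⊕ M2 — the shared key cancels under XOR.
byte 0: 1d ^ 2f = 32
byte 1: 90 ^ fd = 6d
byte 2: d2 ^ 95 = 47
byte 3: 88 ^ 5e = d6

326d47d6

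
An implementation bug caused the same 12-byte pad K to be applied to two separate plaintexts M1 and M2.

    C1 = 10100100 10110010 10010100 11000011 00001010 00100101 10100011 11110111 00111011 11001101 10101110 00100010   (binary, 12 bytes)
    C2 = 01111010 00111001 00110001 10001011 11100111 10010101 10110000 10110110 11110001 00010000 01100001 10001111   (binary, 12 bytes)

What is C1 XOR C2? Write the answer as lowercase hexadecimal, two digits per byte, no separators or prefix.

C1 ⊕ C2 = (M1 ⊕ K) ⊕ (M2 ⊕ K) = M1 ⊕ M2 — the shared key cancels under XOR.
a4 XOR 7a = de
b2 XOR 39 = 8b
94 XOR 31 = a5
c3 XOR 8b = 48
0a XOR e7 = ed
25 XOR 95 = b0
a3 XOR b0 = 13
f7 XOR b6 = 41
3b XOR f1 = ca
cd XOR 10 = dd
ae XOR 61 = cf
22 XOR 8f = ad

de8ba548edb01341caddcfad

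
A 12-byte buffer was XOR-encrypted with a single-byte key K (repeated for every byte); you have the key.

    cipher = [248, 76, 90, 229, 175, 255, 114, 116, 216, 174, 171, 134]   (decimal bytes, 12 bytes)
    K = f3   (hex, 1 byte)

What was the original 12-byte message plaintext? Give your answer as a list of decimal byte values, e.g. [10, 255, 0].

The 1-byte key repeats, so the effective keystream is f3 f3 f3 f3 f3 f3 f3 f3 f3 f3 f3 f3.
byte 0: f8 ⊕ f3 = 0b
byte 1: 4c ⊕ f3 = bf
byte 2: 5a ⊕ f3 = a9
byte 3: e5 ⊕ f3 = 16
byte 4: af ⊕ f3 = 5c
byte 5: ff ⊕ f3 = 0c
byte 6: 72 ⊕ f3 = 81
byte 7: 74 ⊕ f3 = 87
byte 8: d8 ⊕ f3 = 2b
byte 9: ae ⊕ f3 = 5d
byte 10: ab ⊕ f3 = 58
byte 11: 86 ⊕ f3 = 75

[11, 191, 169, 22, 92, 12, 129, 135, 43, 93, 88, 117]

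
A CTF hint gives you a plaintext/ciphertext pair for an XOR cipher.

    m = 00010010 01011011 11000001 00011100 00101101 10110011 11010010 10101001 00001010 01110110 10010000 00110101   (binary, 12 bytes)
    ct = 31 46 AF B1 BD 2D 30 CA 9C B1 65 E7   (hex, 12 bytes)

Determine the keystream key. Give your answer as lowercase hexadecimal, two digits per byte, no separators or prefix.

Since ct = m ⊕ key, XORing both sides with m gives key = m ⊕ ct.
12 ⊕ 31 = 23
5b ⊕ 46 = 1d
c1 ⊕ af = 6e
1c ⊕ b1 = ad
2d ⊕ bd = 90
b3 ⊕ 2d = 9e
d2 ⊕ 30 = e2
a9 ⊕ ca = 63
0a ⊕ 9c = 96
76 ⊕ b1 = c7
90 ⊕ 65 = f5
35 ⊕ e7 = d2

231d6ead909ee26396c7f5d2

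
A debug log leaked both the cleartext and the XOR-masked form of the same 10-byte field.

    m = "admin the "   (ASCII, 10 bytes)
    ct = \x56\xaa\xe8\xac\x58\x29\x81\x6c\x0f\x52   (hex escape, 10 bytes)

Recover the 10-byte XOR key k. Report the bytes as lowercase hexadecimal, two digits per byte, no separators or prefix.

Since ct = m ⊕ k, XORing both sides with m gives k = m ⊕ ct.
 97 XOR  86 =  55
100 XOR 170 = 206
109 XOR 232 = 133
105 XOR 172 = 197
110 XOR  88 =  54
 32 XOR  41 =   9
116 XOR 129 = 245
104 XOR 108 =   4
101 XOR  15 = 106
 32 XOR  82 = 114

37ce85c53609f5046a72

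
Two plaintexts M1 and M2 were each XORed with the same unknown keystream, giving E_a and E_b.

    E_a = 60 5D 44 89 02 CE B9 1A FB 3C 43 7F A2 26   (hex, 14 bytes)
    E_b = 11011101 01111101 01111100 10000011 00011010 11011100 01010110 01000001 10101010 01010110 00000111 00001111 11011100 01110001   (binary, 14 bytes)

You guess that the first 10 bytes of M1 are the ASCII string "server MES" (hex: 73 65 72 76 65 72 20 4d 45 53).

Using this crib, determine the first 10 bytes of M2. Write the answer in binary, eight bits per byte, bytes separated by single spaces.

First, E_a ⊕ E_b = (M1 ⊕ K) ⊕ (M2 ⊕ K) = M1 ⊕ M2, so the key drops out. Then M2 = (M1 ⊕ M2) ⊕ M1 over the first 10 bytes.
byte 0: (60 xor dd) xor 73 = bd xor 73 = ce
byte 1: (5d xor 7d) xor 65 = 20 xor 65 = 45
byte 2: (44 xor 7c) xor 72 = 38 xor 72 = 4a
byte 3: (89 xor 83) xor 76 = 0a xor 76 = 7c
byte 4: (02 xor 1a) xor 65 = 18 xor 65 = 7d
byte 5: (ce xor dc) xor 72 = 12 xor 72 = 60
byte 6: (b9 xor 56) xor 20 = ef xor 20 = cf
byte 7: (1a xor 41) xor 4d = 5b xor 4d = 16
byte 8: (fb xor aa) xor 45 = 51 xor 45 = 14
byte 9: (3c xor 56) xor 53 = 6a xor 53 = 39

11001110 01000101 01001010 01111100 01111101 01100000 11001111 00010110 00010100 00111001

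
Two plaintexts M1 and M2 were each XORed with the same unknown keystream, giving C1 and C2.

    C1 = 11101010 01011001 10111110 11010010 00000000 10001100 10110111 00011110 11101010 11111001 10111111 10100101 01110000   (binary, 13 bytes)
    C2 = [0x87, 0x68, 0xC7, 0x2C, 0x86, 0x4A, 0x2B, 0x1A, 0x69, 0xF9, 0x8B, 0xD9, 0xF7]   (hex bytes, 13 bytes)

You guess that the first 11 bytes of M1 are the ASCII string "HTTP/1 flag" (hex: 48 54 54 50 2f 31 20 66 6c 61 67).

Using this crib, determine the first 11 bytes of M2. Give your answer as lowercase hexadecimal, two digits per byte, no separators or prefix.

First, C1 ⊕ C2 = (M1 ⊕ K) ⊕ (M2 ⊕ K) = M1 ⊕ M2, so the key drops out. Then M2 = (M1 ⊕ M2) ⊕ M1 over the first 11 bytes.
byte 0: (ea xor 87) xor 48 = 6d xor 48 = 25
byte 1: (59 xor 68) xor 54 = 31 xor 54 = 65
byte 2: (be xor c7) xor 54 = 79 xor 54 = 2d
byte 3: (d2 xor 2c) xor 50 = fe xor 50 = ae
byte 4: (00 xor 86) xor 2f = 86 xor 2f = a9
byte 5: (8c xor 4a) xor 31 = c6 xor 31 = f7
byte 6: (b7 xor 2b) xor 20 = 9c xor 20 = bc
byte 7: (1e xor 1a) xor 66 = 04 xor 66 = 62
byte 8: (ea xor 69) xor 6c = 83 xor 6c = ef
byte 9: (f9 xor f9) xor 61 = 00 xor 61 = 61
byte 10: (bf xor 8b) xor 67 = 34 xor 67 = 53

25652daea9f7bc62ef6153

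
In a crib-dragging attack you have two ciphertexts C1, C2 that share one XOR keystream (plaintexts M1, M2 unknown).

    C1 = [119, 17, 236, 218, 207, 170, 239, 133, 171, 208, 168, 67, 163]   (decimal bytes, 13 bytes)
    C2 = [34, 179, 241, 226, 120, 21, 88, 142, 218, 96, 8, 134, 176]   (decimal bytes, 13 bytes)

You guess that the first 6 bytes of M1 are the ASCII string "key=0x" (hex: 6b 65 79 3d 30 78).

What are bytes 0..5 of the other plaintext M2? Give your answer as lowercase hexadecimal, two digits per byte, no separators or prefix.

3ec7640587c7

First, C1 ⊕ C2 = (M1 ⊕ K) ⊕ (M2 ⊕ K) = M1 ⊕ M2, so the key drops out. Then M2 = (M1 ⊕ M2) ⊕ M1 over the first 6 bytes.
byte 0: (77 ⊕ 22) ⊕ 6b = 55 ⊕ 6b = 3e
byte 1: (11 ⊕ b3) ⊕ 65 = a2 ⊕ 65 = c7
byte 2: (ec ⊕ f1) ⊕ 79 = 1d ⊕ 79 = 64
byte 3: (da ⊕ e2) ⊕ 3d = 38 ⊕ 3d = 05
byte 4: (cf ⊕ 78) ⊕ 30 = b7 ⊕ 30 = 87
byte 5: (aa ⊕ 15) ⊕ 78 = bf ⊕ 78 = c7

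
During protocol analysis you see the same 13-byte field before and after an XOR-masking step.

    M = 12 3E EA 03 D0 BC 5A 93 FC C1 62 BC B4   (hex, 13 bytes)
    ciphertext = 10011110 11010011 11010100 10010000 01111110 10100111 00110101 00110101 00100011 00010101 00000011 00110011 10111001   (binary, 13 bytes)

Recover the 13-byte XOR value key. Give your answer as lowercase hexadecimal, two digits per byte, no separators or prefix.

Since ciphertext = M ⊕ key, XORing both sides with M gives key = M ⊕ ciphertext.
byte 0: 00010010 xor 10011110 = 10001100
byte 1: 00111110 xor 11010011 = 11101101
byte 2: 11101010 xor 11010100 = 00111110
byte 3: 00000011 xor 10010000 = 10010011
byte 4: 11010000 xor 01111110 = 10101110
byte 5: 10111100 xor 10100111 = 00011011
byte 6: 01011010 xor 00110101 = 01101111
byte 7: 10010011 xor 00110101 = 10100110
byte 8: 11111100 xor 00100011 = 11011111
byte 9: 11000001 xor 00010101 = 11010100
byte 10: 01100010 xor 00000011 = 01100001
byte 11: 10111100 xor 00110011 = 10001111
byte 12: 10110100 xor 10111001 = 00001101

8ced3e93ae1b6fa6dfd4618f0d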